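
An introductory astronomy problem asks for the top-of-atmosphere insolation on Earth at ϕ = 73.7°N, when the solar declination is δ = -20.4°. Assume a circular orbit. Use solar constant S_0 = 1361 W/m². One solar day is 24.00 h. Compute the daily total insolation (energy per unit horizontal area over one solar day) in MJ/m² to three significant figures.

0.00 MJ/m²

cos h₀ = −tan(+73.7°) tan(-20.400°) = 1.2718 ≥ 1 ⇒ polar night, h₀ = 0 and Q̄ = 0.
Daily total = Q̄ × 24.00 h × 3600 s/h = 0.00 MJ/m².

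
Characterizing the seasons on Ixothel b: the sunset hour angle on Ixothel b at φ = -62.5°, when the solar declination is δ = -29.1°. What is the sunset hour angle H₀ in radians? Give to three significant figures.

H₀ = 3.14 rad

Sunrise equation: cos H₀ = −tan φ · tan δ = -1.0692 ≤ −1, so the host star never sets (polar day) and H₀ = π.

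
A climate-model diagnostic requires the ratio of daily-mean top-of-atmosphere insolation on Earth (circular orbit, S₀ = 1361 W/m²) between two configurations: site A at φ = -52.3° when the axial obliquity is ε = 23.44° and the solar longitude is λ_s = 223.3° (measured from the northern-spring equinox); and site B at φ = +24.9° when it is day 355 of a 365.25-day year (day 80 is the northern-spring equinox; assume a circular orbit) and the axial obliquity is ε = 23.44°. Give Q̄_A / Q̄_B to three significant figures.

Q̄_A / Q̄_B ≈ 1.65

— Configuration A (φ=-52.3°):
Solar declination: sin δ = sin ε · sin λ_s = sin 23.44° × sin 223.3° = -0.27281, so δ = -15.832°.
cos H₀ = −tan(-52.3°) tan(-15.832°) = -0.3669, H₀ = 1.9465 rad.
Bracket: H₀ sin φ sin δ + cos φ cos δ sin H₀ = 1.9465×-0.79122×-0.27281 + 0.61153×0.96207×0.93026 = 0.420157 + 0.547304 = 0.967461.
Q̄ = (S₀/π) × [bracket] = (1361/π) × 0.967461 = 419.12 W/m².
— Configuration B (φ=+24.9°):
Solar longitude: λ_s = 360° × (355 − 80)/365.25 = 271.047°.
sin δ = sin 23.44° × sin 271.047° = -0.39772, so δ = -23.436°.
cos H₀ = −tan(+24.9°) tan(-23.436°) = 0.2012, H₀ = 1.3682 rad.
Bracket: H₀ sin φ sin δ + cos φ cos δ sin H₀ = 1.3682×0.42104×-0.39772 + 0.90704×0.91751×0.97955 = -0.229113 + 0.815199 = 0.586086.
Q̄ = (S₀/π) × [bracket] = (1361/π) × 0.586086 = 253.90 W/m².
Ratio Q̄_A / Q̄_B = 419.12 / 253.90 = 1.651.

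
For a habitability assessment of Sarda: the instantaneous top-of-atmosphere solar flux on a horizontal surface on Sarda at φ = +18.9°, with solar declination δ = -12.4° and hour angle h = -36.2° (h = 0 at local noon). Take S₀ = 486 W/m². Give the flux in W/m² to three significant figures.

329 W/m²

cos θ_z = sin φ sin δ + cos φ cos δ cos h = -0.069557 + 0.745644 = 0.676087.
Flux = S₀ · cos θ_z = 486 × 0.676087 = 328.6 W/m².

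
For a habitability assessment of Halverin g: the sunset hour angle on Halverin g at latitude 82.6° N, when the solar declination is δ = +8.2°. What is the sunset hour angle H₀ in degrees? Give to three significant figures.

Sunrise equation: cos H₀ = −tan φ · tan δ = -1.1095 ≤ −1, so the host star never sets (polar day) and H₀ = π.

H₀ = 180°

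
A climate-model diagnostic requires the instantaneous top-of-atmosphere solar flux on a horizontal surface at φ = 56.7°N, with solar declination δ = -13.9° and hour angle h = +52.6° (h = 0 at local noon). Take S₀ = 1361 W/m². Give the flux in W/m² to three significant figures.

cos θ_z = sin φ sin δ + cos φ cos δ cos h = -0.200784 + 0.323698 = 0.122914.
Flux = S₀ · cos θ_z = 1361 × 0.122914 = 167.3 W/m².

167 W/m²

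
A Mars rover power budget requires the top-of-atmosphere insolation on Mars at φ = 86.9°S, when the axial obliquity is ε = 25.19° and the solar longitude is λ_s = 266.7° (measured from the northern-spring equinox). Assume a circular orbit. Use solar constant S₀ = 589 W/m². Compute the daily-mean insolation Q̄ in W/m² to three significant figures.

Q̄ ≈ 250 W/m²

Solar declination: sin δ = sin ε · sin λ_s = sin 25.19° × sin 266.7° = -0.42492, so δ = -25.145°.
cos H₀ = −tan(-86.9°) tan(-25.145°) = -8.6672 ≤ −1 ⇒ polar day, H₀ = π.
Bracket: H₀ sin φ sin δ + cos φ cos δ sin H₀ = 3.1416×-0.99854×-0.42492 + 0.05408×0.90523×0.00000 = 1.332980 + 0.000000 = 1.332980.
Q̄ = (S₀/π) × [bracket] = (589/π) × 1.332980 = 249.9 W/m².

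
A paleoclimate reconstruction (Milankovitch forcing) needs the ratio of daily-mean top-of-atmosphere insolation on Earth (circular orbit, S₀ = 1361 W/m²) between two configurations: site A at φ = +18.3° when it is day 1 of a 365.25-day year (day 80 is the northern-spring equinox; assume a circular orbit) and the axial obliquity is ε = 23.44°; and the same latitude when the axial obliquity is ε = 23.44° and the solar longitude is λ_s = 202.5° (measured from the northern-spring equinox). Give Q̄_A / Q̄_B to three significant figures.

— Configuration A (φ=+18.3°):
Solar longitude: λ_s = 360° × (1 − 80)/365.25 = -77.864°, i.e. -77.864° + 360° = 282.136°.
sin δ = sin 23.44° × sin 282.136° = -0.38890, so δ = -22.886°.
cos H₀ = −tan(+18.3°) tan(-22.886°) = 0.1396, H₀ = 1.4307 rad.
Bracket: H₀ sin φ sin δ + cos φ cos δ sin H₀ = 1.4307×0.31399×-0.38890 + 0.94943×0.92128×0.99021 = -0.174704 + 0.866128 = 0.691424.
Q̄ = (S₀/π) × [bracket] = (1361/π) × 0.691424 = 299.54 W/m².
— Configuration B (φ=+18.3°):
Solar declination: sin δ = sin ε · sin λ_s = sin 23.44° × sin 202.5° = -0.15223, so δ = -8.756°.
cos H₀ = −tan(+18.3°) tan(-8.756°) = 0.0509, H₀ = 1.5198 rad.
Bracket: H₀ sin φ sin δ + cos φ cos δ sin H₀ = 1.5198×0.31399×-0.15223 + 0.94943×0.98835×0.99870 = -0.072644 + 0.937149 = 0.864505.
Q̄ = (S₀/π) × [bracket] = (1361/π) × 0.864505 = 374.52 W/m².
Ratio Q̄_A / Q̄_B = 299.54 / 374.52 = 0.7998.

Q̄_A / Q̄_B ≈ 0.800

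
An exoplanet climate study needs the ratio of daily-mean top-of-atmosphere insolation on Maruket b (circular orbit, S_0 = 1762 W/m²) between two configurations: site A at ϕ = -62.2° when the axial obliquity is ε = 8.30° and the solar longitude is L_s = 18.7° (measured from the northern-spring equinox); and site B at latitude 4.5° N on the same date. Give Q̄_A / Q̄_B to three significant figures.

Q̄_A / Q̄_B ≈ 0.403

— Configuration A (ϕ=-62.2°):
Solar declination: sin δ = sin ε · sin L_s = sin 8.30° × sin 18.7° = 0.04628, so δ = +2.653°.
cos h₀ = −tan(-62.2°) tan(+2.653°) = 0.0879, h₀ = 1.4828 rad.
Bracket: h₀ sin ϕ sin δ + cos ϕ cos δ sin h₀ = 1.4828×-0.88458×0.04628 + 0.46639×0.99893×0.99613 = -0.060703 + 0.464088 = 0.403385.
Q̄ = (S_0/π) × [bracket] = (1762/π) × 0.403385 = 226.24 W/m².
— Configuration B (ϕ=+4.5°):
cos h₀ = −tan(+4.5°) tan(+2.653°) = -0.0036, h₀ = 1.5744 rad.
Bracket: h₀ sin ϕ sin δ + cos ϕ cos δ sin h₀ = 1.5744×0.07846×0.04628 + 0.99692×0.99893×0.99999 = 0.005717 + 0.995843 = 1.001560.
Q̄ = (S_0/π) × [bracket] = (1762/π) × 1.001560 = 561.74 W/m².
Ratio Q̄_A / Q̄_B = 226.24 / 561.74 = 0.4027.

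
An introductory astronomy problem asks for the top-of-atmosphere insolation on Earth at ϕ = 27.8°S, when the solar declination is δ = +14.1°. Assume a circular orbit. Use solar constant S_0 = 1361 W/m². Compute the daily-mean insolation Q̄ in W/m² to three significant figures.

cos h₀ = −tan(-27.8°) tan(+14.100°) = 0.1324, h₀ = 1.4380 rad.
Bracket: h₀ sin ϕ sin δ + cos ϕ cos δ sin h₀ = 1.4380×-0.46639×0.24362 + 0.88458×0.96987×0.99119 = -0.163388 + 0.850369 = 0.686981.
Q̄ = (S_0/π) × [bracket] = (1361/π) × 0.686981 = 297.6 W/m².

Q̄ ≈ 298 W/m²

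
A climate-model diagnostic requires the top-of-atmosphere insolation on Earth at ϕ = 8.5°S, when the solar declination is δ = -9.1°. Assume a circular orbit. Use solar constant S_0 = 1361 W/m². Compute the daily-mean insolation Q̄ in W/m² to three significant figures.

cos h₀ = −tan(-8.5°) tan(-9.100°) = -0.0239, h₀ = 1.5947 rad.
Bracket: h₀ sin ϕ sin δ + cos ϕ cos δ sin h₀ = 1.5947×-0.14781×-0.15816 + 0.98902×0.98741×0.99971 = 0.037280 + 0.976285 = 1.013565.
Q̄ = (S_0/π) × [bracket] = (1361/π) × 1.013565 = 439.1 W/m².

Q̄ ≈ 439 W/m²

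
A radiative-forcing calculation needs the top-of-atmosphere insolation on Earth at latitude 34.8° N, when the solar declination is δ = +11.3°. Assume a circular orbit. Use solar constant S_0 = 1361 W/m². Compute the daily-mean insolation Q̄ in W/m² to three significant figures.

Q̄ ≈ 428 W/m²

cos h₀ = −tan(+34.8°) tan(+11.300°) = -0.1389, h₀ = 1.7101 rad.
Bracket: h₀ sin ϕ sin δ + cos ϕ cos δ sin h₀ = 1.7101×0.57071×0.19595 + 0.82115×0.98061×0.99031 = 0.191242 + 0.797425 = 0.988667.
Q̄ = (S_0/π) × [bracket] = (1361/π) × 0.988667 = 428.3 W/m².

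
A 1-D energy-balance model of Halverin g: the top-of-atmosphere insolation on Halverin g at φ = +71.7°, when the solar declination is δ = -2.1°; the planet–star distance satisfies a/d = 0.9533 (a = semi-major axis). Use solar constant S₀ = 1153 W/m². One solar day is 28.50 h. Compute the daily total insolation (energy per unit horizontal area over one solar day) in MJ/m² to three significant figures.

cos H₀ = −tan(+71.7°) tan(-2.100°) = 0.1109, H₀ = 1.4597 rad.
Bracket: H₀ sin φ sin δ + cos φ cos δ sin H₀ = 1.4597×0.94943×-0.03664 + 0.31399×0.99933×0.99383 = -0.050779 + 0.311844 = 0.261065.
Inverse-square distance factor (a/d)² = 0.9533² = 0.908781.
Q̄ = (S₀/π) × 0.908781 × [bracket] = (1153/π) × 0.908781 × 0.261065 = 87.074 W/m².
Daily total = Q̄ × 28.50 h × 3600 s/h = 87.074 × 28.50 × 3600 / 10⁶ = 8.934 MJ/m².

8.93 MJ/m²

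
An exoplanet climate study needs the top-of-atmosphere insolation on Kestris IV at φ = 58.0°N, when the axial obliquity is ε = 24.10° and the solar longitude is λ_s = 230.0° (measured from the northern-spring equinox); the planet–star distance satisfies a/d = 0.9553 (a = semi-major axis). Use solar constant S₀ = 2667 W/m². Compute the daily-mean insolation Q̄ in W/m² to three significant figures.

Solar declination: sin δ = sin ε · sin λ_s = sin 24.10° × sin 230.0° = -0.31280, so δ = -18.228°.
cos H₀ = −tan(+58.0°) tan(-18.228°) = 0.5270, H₀ = 1.0157 rad.
Bracket: H₀ sin φ sin δ + cos φ cos δ sin H₀ = 1.0157×0.84805×-0.31280 + 0.52992×0.94982×0.84985 = -0.269435 + 0.427754 = 0.158319.
Inverse-square distance factor (a/d)² = 0.9553² = 0.912598.
Q̄ = (S₀/π) × 0.912598 × [bracket] = (2667/π) × 0.912598 × 0.158319 = 122.7 W/m².

Q̄ ≈ 123 W/m²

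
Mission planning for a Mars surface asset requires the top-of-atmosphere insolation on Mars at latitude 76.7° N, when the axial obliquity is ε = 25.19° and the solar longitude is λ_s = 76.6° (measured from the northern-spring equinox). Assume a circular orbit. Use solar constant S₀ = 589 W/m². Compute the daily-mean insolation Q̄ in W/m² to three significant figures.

Q̄ ≈ 237 W/m²

Solar declination: sin δ = sin ε · sin λ_s = sin 25.19° × sin 76.6° = 0.41403, so δ = +24.459°.
cos H₀ = −tan(+76.7°) tan(+24.459°) = -1.9242 ≤ −1 ⇒ polar day, H₀ = π.
Bracket: H₀ sin φ sin δ + cos φ cos δ sin H₀ = 3.1416×0.97318×0.41403 + 0.23005×0.91026×0.00000 = 1.265831 + 0.000000 = 1.265831.
Q̄ = (S₀/π) × [bracket] = (589/π) × 1.265831 = 237.3 W/m².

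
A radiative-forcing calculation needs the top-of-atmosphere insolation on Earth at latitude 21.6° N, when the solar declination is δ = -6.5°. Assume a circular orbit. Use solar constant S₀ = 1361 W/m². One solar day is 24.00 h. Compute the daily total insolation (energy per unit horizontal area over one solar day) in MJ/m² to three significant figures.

cos H₀ = −tan(+21.6°) tan(-6.500°) = 0.0451, H₀ = 1.5257 rad.
Bracket: H₀ sin φ sin δ + cos φ cos δ sin H₀ = 1.5257×0.36812×-0.11320 + 0.92978×0.99357×0.99898 = -0.063578 + 0.922859 = 0.859281.
Q̄ = (S₀/π) × [bracket] = (1361/π) × 0.859281 = 372.26 W/m².
Daily total = Q̄ × 24.00 h × 3600 s/h = 372.26 × 24.00 × 3600 / 10⁶ = 32.16 MJ/m².

32.2 MJ/m²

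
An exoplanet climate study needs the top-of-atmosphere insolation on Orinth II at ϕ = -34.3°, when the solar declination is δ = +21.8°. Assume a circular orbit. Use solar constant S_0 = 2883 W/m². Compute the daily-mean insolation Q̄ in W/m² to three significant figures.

Q̄ ≈ 429 W/m²

cos h₀ = −tan(-34.3°) tan(+21.800°) = 0.2728, h₀ = 1.2945 rad.
Bracket: h₀ sin ϕ sin δ + cos ϕ cos δ sin h₀ = 1.2945×-0.56353×0.37137 + 0.82610×0.92849×0.96206 = -0.270911 + 0.737925 = 0.467014.
Q̄ = (S_0/π) × [bracket] = (2883/π) × 0.467014 = 428.6 W/m².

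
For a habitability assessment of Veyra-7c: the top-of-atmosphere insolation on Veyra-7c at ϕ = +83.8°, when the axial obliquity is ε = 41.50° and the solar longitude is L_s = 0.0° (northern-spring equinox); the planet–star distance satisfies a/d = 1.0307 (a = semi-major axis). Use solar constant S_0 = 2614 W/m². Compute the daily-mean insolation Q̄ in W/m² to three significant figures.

Solar declination: sin δ = sin ε · sin L_s = sin 41.50° × sin 0.0° = 0.00000, so δ = +0.000°.
cos h₀ = −tan(+83.8°) tan(+0.000°) = -0.0000, h₀ = 1.5708 rad.
Bracket: h₀ sin ϕ sin δ + cos ϕ cos δ sin h₀ = 1.5708×0.99415×0.00000 + 0.10800×1.00000×1.00000 = 0.000000 + 0.108000 = 0.108000.
Inverse-square distance factor (a/d)² = 1.0307² = 1.062342.
Q̄ = (S_0/π) × 1.062342 × [bracket] = (2614/π) × 1.062342 × 0.108000 = 95.46 W/m².

Q̄ ≈ 95.5 W/m²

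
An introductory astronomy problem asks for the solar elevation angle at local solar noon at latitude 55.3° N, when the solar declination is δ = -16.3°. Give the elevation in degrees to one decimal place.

At local noon the hour angle is zero, so the zenith angle equals |φ − δ| = |+55.3° − (-16.300°)| = 71.600°.
Elevation = 90° − 71.600° = 18.4°.

18.4°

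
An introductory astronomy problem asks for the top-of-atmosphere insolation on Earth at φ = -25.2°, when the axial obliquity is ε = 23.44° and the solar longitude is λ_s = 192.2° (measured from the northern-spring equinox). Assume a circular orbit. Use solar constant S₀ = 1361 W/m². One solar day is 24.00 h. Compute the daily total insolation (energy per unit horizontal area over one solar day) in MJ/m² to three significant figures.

Solar declination: sin δ = sin ε · sin λ_s = sin 23.44° × sin 192.2° = -0.08406, so δ = -4.822°.
cos H₀ = −tan(-25.2°) tan(-4.822°) = -0.0397, H₀ = 1.6105 rad.
Bracket: H₀ sin φ sin δ + cos φ cos δ sin H₀ = 1.6105×-0.42578×-0.08406 + 0.90483×0.99646×0.99921 = 0.057642 + 0.900915 = 0.958557.
Q̄ = (S₀/π) × [bracket] = (1361/π) × 0.958557 = 415.27 W/m².
Daily total = Q̄ × 24.00 h × 3600 s/h = 415.27 × 24.00 × 3600 / 10⁶ = 35.88 MJ/m².

35.9 MJ/m²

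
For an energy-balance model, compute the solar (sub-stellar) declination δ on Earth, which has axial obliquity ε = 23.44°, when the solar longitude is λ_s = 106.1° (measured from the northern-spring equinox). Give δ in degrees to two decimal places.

δ = +22.47°

sin δ = sin ε · sin λ_s = sin 23.44° × sin 106.1° = 0.382187.
δ = arcsin(0.382187) = +22.47°.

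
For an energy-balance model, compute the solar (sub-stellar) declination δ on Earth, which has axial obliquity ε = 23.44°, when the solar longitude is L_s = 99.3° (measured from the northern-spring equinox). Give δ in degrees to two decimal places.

δ = +23.11°

sin δ = sin ε · sin L_s = sin 23.44° × sin 99.3° = 0.392560.
δ = arcsin(0.392560) = +23.11°.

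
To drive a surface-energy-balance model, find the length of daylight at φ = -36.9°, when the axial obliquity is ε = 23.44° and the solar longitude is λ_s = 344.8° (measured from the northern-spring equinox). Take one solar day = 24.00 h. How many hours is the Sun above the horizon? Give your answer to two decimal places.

Solar declination: sin δ = sin ε · sin λ_s = sin 23.44° × sin 344.8° = -0.10430, so δ = -5.987°.
cos H₀ = −tan φ · tan δ = −tan(-36.9°) × tan(-5.987°) = -0.0787, so H₀ = 1.6496 rad = 94.52°.
Daylight = 2H₀/(2π) × 24.00 h = (1.6496/π) × 24.00 = 12.60 h.

12.60 h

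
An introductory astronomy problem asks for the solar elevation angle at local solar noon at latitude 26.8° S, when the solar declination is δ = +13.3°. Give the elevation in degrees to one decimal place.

49.9°

At local noon the hour angle is zero, so the zenith angle equals |φ − δ| = |-26.8° − (+13.300°)| = 40.100°.
Elevation = 90° − 40.100° = 49.9°.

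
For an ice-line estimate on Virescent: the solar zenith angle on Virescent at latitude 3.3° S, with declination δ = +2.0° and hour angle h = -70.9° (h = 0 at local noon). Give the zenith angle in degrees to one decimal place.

θ_z = 71.1°

cos θ_z = sin ϕ sin δ + cos ϕ cos δ cos h = -0.002009 + 0.326476 = 0.324467.
θ_z = arccos(0.324467) = 71.1°.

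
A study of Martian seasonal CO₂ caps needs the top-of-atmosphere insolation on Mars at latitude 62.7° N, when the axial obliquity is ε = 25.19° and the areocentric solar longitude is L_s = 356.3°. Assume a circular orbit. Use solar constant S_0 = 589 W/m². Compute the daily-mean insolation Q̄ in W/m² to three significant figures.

Q̄ ≈ 78.9 W/m²

sin δ = sin 25.19° × sin 356.3° = -0.02747, so δ = -1.574°.
cos h₀ = −tan(+62.7°) tan(-1.574°) = 0.0532, h₀ = 1.5175 rad.
Bracket: h₀ sin ϕ sin δ + cos ϕ cos δ sin h₀ = 1.5175×0.88862×-0.02747 + 0.45865×0.99962×0.99858 = -0.037043 + 0.457825 = 0.420782.
Q̄ = (S_0/π) × [bracket] = (589/π) × 0.420782 = 78.89 W/m².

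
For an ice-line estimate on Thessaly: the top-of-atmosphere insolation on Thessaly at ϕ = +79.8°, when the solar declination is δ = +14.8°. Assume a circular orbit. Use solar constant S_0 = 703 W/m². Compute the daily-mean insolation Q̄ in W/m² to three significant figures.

Q̄ ≈ 177 W/m²

cos h₀ = −tan(+79.8°) tan(+14.800°) = -1.4684 ≤ −1 ⇒ polar day, h₀ = π.
Bracket: h₀ sin ϕ sin δ + cos ϕ cos δ sin h₀ = 3.1416×0.98420×0.25545 + 0.17708×0.96682×0.00000 = 0.789842 + 0.000000 = 0.789842.
Q̄ = (S_0/π) × [bracket] = (703/π) × 0.789842 = 176.7 W/m².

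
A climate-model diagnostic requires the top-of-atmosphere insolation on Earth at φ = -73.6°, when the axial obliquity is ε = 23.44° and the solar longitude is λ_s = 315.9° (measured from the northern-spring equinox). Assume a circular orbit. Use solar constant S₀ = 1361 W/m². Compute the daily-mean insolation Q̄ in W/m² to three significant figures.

Solar declination: sin δ = sin ε · sin λ_s = sin 23.44° × sin 315.9° = -0.27683, so δ = -16.071°.
cos H₀ = −tan(-73.6°) tan(-16.071°) = -0.9788, H₀ = 2.9354 rad.
Bracket: H₀ sin φ sin δ + cos φ cos δ sin H₀ = 2.9354×-0.95931×-0.27683 + 0.28234×0.96092×0.20469 = 0.779542 + 0.055534 = 0.835076.
Q̄ = (S₀/π) × [bracket] = (1361/π) × 0.835076 = 361.8 W/m².

Q̄ ≈ 362 W/m²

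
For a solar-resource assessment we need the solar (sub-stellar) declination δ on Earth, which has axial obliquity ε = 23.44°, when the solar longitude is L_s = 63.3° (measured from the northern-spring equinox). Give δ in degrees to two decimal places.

sin δ = sin ε · sin L_s = sin 23.44° × sin 63.3° = 0.355373.
δ = arcsin(0.355373) = +20.82°.

δ = +20.82°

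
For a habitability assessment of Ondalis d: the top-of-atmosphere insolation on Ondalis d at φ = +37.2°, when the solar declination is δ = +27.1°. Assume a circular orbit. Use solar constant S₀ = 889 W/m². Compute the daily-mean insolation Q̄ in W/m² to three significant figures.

Q̄ ≈ 338 W/m²

cos H₀ = −tan(+37.2°) tan(+27.100°) = -0.3884, H₀ = 1.9697 rad.
Bracket: H₀ sin φ sin δ + cos φ cos δ sin H₀ = 1.9697×0.60460×0.45554 + 0.79653×0.89021×0.92148 = 0.542494 + 0.653402 = 1.195896.
Q̄ = (S₀/π) × [bracket] = (889/π) × 1.195896 = 338.4 W/m².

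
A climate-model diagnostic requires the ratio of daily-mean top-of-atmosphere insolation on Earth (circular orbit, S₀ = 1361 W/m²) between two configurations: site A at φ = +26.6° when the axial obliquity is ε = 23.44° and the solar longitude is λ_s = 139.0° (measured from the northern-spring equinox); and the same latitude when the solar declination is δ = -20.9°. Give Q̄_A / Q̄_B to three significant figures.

— Configuration A (φ=+26.6°):
Solar declination: sin δ = sin ε · sin λ_s = sin 23.44° × sin 139.0° = 0.26097, so δ = +15.128°.
cos H₀ = −tan(+26.6°) tan(+15.128°) = -0.1354, H₀ = 1.7066 rad.
Bracket: H₀ sin φ sin δ + cos φ cos δ sin H₀ = 1.7066×0.44776×0.26097 + 0.89415×0.96535×0.99079 = 0.199419 + 0.855218 = 1.054637.
Q̄ = (S₀/π) × [bracket] = (1361/π) × 1.054637 = 456.89 W/m².
— Configuration B (φ=+26.6°):
cos H₀ = −tan(+26.6°) tan(-20.900°) = 0.1912, H₀ = 1.3784 rad.
Bracket: H₀ sin φ sin δ + cos φ cos δ sin H₀ = 1.3784×0.44776×-0.35674 + 0.89415×0.93420×0.98155 = -0.220177 + 0.819903 = 0.599726.
Q̄ = (S₀/π) × [bracket] = (1361/π) × 0.599726 = 259.81 W/m².
Ratio Q̄_A / Q̄_B = 456.89 / 259.81 = 1.759.

Q̄_A / Q̄_B ≈ 1.76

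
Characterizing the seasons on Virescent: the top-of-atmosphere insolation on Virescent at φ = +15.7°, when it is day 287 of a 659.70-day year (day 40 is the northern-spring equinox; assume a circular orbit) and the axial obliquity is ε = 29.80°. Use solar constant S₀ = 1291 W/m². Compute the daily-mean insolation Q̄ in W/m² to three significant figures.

Solar longitude: λ_s = 360° × (287 − 40)/659.70 = 134.789°.
sin δ = sin 29.80° × sin 134.789° = 0.35271, so δ = +20.653°.
cos H₀ = −tan(+15.7°) tan(+20.653°) = -0.1060, H₀ = 1.6769 rad.
Bracket: H₀ sin φ sin δ + cos φ cos δ sin H₀ = 1.6769×0.27060×0.35271 + 0.96269×0.93573×0.99437 = 0.160049 + 0.895746 = 1.055795.
Q̄ = (S₀/π) × [bracket] = (1291/π) × 1.055795 = 433.9 W/m².

Q̄ ≈ 434 W/m²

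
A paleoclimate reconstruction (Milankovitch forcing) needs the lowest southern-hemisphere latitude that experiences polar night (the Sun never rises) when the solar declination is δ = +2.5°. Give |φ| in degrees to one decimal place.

Polar night requires cos H₀ = −tan φ tan δ ≥ 1, i.e. tan φ tan δ ≤ −1.
The boundary is |tan φ| · |tan δ| = 1, so |φ| = 90° − |δ| = 90° − 2.5° = 87.5° in the southern hemisphere.

|φ| = 87.5°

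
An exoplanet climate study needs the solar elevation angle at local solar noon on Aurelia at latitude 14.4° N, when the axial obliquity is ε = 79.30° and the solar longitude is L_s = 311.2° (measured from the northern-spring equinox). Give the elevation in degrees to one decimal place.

27.9°

Solar declination: sin δ = sin ε · sin L_s = sin 79.30° × sin 311.2° = -0.73933, so δ = -47.675°.
At local noon the hour angle is zero, so the zenith angle equals |ϕ − δ| = |+14.4° − (-47.675°)| = 62.075°.
Elevation = 90° − 62.075° = 27.9°.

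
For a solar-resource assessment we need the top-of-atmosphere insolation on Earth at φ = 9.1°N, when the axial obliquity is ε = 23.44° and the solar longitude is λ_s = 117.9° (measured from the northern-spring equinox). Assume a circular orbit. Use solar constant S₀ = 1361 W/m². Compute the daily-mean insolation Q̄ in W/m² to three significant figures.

Q̄ ≈ 439 W/m²

Solar declination: sin δ = sin ε · sin λ_s = sin 23.44° × sin 117.9° = 0.35155, so δ = +20.582°.
cos H₀ = −tan(+9.1°) tan(+20.582°) = -0.0601, H₀ = 1.6310 rad.
Bracket: H₀ sin φ sin δ + cos φ cos δ sin H₀ = 1.6310×0.15816×0.35155 + 0.98741×0.93617×0.99819 = 0.090685 + 0.922710 = 1.013395.
Q̄ = (S₀/π) × [bracket] = (1361/π) × 1.013395 = 439.0 W/m².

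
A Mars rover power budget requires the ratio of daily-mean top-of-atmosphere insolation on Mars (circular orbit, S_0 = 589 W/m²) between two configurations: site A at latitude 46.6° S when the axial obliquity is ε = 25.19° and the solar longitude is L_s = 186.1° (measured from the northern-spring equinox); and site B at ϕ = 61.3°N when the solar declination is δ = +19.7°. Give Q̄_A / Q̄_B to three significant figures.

Q̄_A / Q̄_B ≈ 0.726

— Configuration A (ϕ=-46.6°):
Solar declination: sin δ = sin ε · sin L_s = sin 25.19° × sin 186.1° = -0.04523, so δ = -2.592°.
cos h₀ = −tan(-46.6°) tan(-2.592°) = -0.0479, h₀ = 1.6187 rad.
Bracket: h₀ sin ϕ sin δ + cos ϕ cos δ sin h₀ = 1.6187×-0.72657×-0.04523 + 0.68709×0.99898×0.99885 = 0.053195 + 0.685600 = 0.738795.
Q̄ = (S_0/π) × [bracket] = (589/π) × 0.738795 = 138.51 W/m².
— Configuration B (ϕ=+61.3°):
cos h₀ = −tan(+61.3°) tan(+19.700°) = -0.6540, h₀ = 2.2836 rad.
Bracket: h₀ sin ϕ sin δ + cos ϕ cos δ sin h₀ = 2.2836×0.87715×0.33710 + 0.48022×0.94147×0.75650 = 0.675231 + 0.342023 = 1.017254.
Q̄ = (S_0/π) × [bracket] = (589/π) × 1.017254 = 190.72 W/m².
Ratio Q̄_A / Q̄_B = 138.51 / 190.72 = 0.7262.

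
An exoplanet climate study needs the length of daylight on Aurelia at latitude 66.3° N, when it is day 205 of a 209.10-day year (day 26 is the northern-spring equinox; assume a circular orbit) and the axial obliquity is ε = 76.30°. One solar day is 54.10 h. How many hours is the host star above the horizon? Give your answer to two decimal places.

0.00 h

Solar longitude: λ_s = 360° × (205 − 26)/209.10 = 308.178°.
sin δ = sin 76.30° × sin 308.178° = -0.76373, so δ = -49.794°.
cos H₀ = −tan φ · tan δ = 2.6952 ≥ 1, so the host star never rises (polar night) and H₀ = 0.
Daylight = 2H₀/(2π) × 54.10 h = (0.0000/π) × 54.10 = 0.00 h.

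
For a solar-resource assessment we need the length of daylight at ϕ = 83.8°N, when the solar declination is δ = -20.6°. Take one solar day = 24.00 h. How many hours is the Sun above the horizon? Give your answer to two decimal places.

cos h₀ = −tan ϕ · tan δ = 3.4600 ≥ 1, so the Sun never rises (polar night) and h₀ = 0.
Daylight = 2h₀/(2π) × 24.00 h = (0.0000/π) × 24.00 = 0.00 h.

0.00 h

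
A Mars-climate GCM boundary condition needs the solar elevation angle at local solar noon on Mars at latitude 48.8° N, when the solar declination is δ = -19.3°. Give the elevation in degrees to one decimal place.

At local noon the hour angle is zero, so the zenith angle equals |ϕ − δ| = |+48.8° − (-19.300°)| = 68.100°.
Elevation = 90° − 68.100° = 21.9°.

21.9°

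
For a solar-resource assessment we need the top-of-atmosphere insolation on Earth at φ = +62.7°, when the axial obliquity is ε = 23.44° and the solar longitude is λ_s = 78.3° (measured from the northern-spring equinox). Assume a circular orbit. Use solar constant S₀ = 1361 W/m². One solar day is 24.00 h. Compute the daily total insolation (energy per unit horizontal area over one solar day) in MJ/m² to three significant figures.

41.9 MJ/m²

Solar declination: sin δ = sin ε · sin λ_s = sin 23.44° × sin 78.3° = 0.38952, so δ = +22.925°.
cos H₀ = −tan(+62.7°) tan(+22.925°) = -0.8194, H₀ = 2.5312 rad.
Bracket: H₀ sin φ sin δ + cos φ cos δ sin H₀ = 2.5312×0.88862×0.38952 + 0.45865×0.92102×0.57321 = 0.876138 + 0.242139 = 1.118277.
Q̄ = (S₀/π) × [bracket] = (1361/π) × 1.118277 = 484.46 W/m².
Daily total = Q̄ × 24.00 h × 3600 s/h = 484.46 × 24.00 × 3600 / 10⁶ = 41.86 MJ/m².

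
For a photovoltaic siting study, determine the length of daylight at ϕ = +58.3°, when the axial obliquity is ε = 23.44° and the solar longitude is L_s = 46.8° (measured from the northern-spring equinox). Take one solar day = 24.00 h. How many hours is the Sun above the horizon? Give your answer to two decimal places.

Solar declination: sin δ = sin ε · sin L_s = sin 23.44° × sin 46.8° = 0.28998, so δ = +16.856°.
cos h₀ = −tan ϕ · tan δ = −tan(+58.3°) × tan(+16.856°) = -0.4906, so h₀ = 2.0836 rad = 119.38°.
Daylight = 2h₀/(2π) × 24.00 h = (2.0836/π) × 24.00 = 15.92 h.

15.92 h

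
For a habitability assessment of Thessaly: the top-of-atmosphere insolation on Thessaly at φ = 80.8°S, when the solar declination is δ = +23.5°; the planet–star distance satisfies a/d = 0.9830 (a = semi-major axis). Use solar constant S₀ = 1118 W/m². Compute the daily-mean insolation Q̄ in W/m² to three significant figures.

Q̄ ≈ 0.00 W/m²

cos H₀ = −tan(-80.8°) tan(+23.500°) = 2.6846 ≥ 1 ⇒ polar night, H₀ = 0 and Q̄ = 0.
Inverse-square distance factor (a/d)² = 0.9830² = 0.966289.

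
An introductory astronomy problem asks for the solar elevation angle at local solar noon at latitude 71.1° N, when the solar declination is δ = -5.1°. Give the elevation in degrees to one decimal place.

At local noon the hour angle is zero, so the zenith angle equals |φ − δ| = |+71.1° − (-5.100°)| = 76.200°.
Elevation = 90° − 76.200° = 13.8°.

13.8°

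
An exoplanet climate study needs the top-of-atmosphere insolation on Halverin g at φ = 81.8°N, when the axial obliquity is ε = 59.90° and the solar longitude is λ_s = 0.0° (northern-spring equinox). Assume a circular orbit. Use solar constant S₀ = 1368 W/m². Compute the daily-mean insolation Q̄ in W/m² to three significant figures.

Q̄ ≈ 62.1 W/m²

Solar declination: sin δ = sin ε · sin λ_s = sin 59.90° × sin 0.0° = 0.00000, so δ = +0.000°.
cos H₀ = −tan(+81.8°) tan(+0.000°) = -0.0000, H₀ = 1.5708 rad.
Bracket: H₀ sin φ sin δ + cos φ cos δ sin H₀ = 1.5708×0.98978×0.00000 + 0.14263×1.00000×1.00000 = 0.000000 + 0.142630 = 0.142630.
Q̄ = (S₀/π) × [bracket] = (1368/π) × 0.142630 = 62.11 W/m².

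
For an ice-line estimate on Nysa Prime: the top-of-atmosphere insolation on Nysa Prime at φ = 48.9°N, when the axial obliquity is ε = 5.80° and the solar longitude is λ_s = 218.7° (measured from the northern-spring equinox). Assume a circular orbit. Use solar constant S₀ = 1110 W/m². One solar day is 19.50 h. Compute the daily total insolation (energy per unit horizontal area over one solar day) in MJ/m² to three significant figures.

Solar declination: sin δ = sin ε · sin λ_s = sin 5.80° × sin 218.7° = -0.06318, so δ = -3.623°.
cos H₀ = −tan(+48.9°) tan(-3.623°) = 0.0726, H₀ = 1.4982 rad.
Bracket: H₀ sin φ sin δ + cos φ cos δ sin H₀ = 1.4982×0.75356×-0.06318 + 0.65738×0.99800×0.99736 = -0.071329 + 0.654333 = 0.583004.
Q̄ = (S₀/π) × [bracket] = (1110/π) × 0.583004 = 205.99 W/m².
Daily total = Q̄ × 19.50 h × 3600 s/h = 205.99 × 19.50 × 3600 / 10⁶ = 14.46 MJ/m².

14.5 MJ/m²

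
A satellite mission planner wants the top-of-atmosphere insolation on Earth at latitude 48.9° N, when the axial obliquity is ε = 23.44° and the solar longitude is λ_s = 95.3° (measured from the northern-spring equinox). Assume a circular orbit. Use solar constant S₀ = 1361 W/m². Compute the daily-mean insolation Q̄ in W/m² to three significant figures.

Solar declination: sin δ = sin ε · sin λ_s = sin 23.44° × sin 95.3° = 0.39609, so δ = +23.334°.
cos H₀ = −tan(+48.9°) tan(+23.334°) = -0.4945, H₀ = 2.0880 rad.
Bracket: H₀ sin φ sin δ + cos φ cos δ sin H₀ = 2.0880×0.75356×0.39609 + 0.65738×0.91821×0.86919 = 0.623221 + 0.524654 = 1.147875.
Q̄ = (S₀/π) × [bracket] = (1361/π) × 1.147875 = 497.3 W/m².

Q̄ ≈ 497 W/m²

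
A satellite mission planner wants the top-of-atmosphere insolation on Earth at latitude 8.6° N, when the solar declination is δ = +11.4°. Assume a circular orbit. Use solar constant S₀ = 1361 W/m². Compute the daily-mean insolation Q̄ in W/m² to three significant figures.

Q̄ ≈ 440 W/m²

cos H₀ = −tan(+8.6°) tan(+11.400°) = -0.0305, H₀ = 1.6013 rad.
Bracket: H₀ sin φ sin δ + cos φ cos δ sin H₀ = 1.6013×0.14954×0.19766 + 0.98876×0.98027×0.99953 = 0.047331 + 0.968796 = 1.016127.
Q̄ = (S₀/π) × [bracket] = (1361/π) × 1.016127 = 440.2 W/m².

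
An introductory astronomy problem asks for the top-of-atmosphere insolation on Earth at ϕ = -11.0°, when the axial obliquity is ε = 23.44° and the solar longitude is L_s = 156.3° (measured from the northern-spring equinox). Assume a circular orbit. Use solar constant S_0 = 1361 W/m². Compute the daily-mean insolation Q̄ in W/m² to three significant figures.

Q̄ ≈ 399 W/m²

Solar declination: sin δ = sin ε · sin L_s = sin 23.44° × sin 156.3° = 0.15989, so δ = +9.201°.
cos h₀ = −tan(-11.0°) tan(+9.201°) = 0.0315, h₀ = 1.5393 rad.
Bracket: h₀ sin ϕ sin δ + cos ϕ cos δ sin h₀ = 1.5393×-0.19081×0.15989 + 0.98163×0.98713×0.99950 = -0.046962 + 0.968512 = 0.921550.
Q̄ = (S_0/π) × [bracket] = (1361/π) × 0.921550 = 399.2 W/m².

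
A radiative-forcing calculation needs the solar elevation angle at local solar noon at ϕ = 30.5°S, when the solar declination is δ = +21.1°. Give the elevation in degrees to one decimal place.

At local noon the hour angle is zero, so the zenith angle equals |ϕ − δ| = |-30.5° − (+21.100°)| = 51.600°.
Elevation = 90° − 51.600° = 38.4°.

38.4°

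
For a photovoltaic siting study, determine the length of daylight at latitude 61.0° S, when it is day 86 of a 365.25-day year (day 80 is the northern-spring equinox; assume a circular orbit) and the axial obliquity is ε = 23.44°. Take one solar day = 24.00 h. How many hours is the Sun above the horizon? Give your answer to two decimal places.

Solar longitude: λ_s = 360° × (86 − 80)/365.25 = 5.914°.
sin δ = sin 23.44° × sin 5.914° = 0.04098, so δ = +2.349°.
cos H₀ = −tan φ · tan δ = −tan(-61.0°) × tan(+2.349°) = 0.0740, so H₀ = 1.4967 rad = 85.76°.
Daylight = 2H₀/(2π) × 24.00 h = (1.4967/π) × 24.00 = 11.43 h.

11.43 h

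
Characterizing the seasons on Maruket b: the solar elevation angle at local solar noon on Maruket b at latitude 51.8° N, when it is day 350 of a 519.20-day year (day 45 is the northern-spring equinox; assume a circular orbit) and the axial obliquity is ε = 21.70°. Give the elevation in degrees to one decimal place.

27.1°

Solar longitude: L_s = 360° × (350 − 45)/519.20 = 211.479°.
sin δ = sin 21.70° × sin 211.479° = -0.19308, so δ = -11.132°.
At local noon the hour angle is zero, so the zenith angle equals |ϕ − δ| = |+51.8° − (-11.132°)| = 62.932°.
Elevation = 90° − 62.932° = 27.1°.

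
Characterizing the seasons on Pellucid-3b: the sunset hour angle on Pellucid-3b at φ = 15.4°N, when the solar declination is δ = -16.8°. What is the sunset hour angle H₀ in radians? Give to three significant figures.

cos H₀ = −tan φ · tan δ = −tan(+15.4°) × tan(-16.800°) = 0.0832, so H₀ = 1.4875 rad = 85.23°.

H₀ = 1.49 rad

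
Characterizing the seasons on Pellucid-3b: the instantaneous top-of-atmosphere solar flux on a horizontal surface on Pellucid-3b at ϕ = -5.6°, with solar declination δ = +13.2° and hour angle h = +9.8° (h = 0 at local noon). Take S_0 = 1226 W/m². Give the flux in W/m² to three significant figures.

cos θ_z = sin ϕ sin δ + cos ϕ cos δ cos h = -0.022283 + 0.954794 = 0.932511.
Flux = S_0 · cos θ_z = 1226 × 0.932511 = 1143 W/m².

1.14e+03 W/m²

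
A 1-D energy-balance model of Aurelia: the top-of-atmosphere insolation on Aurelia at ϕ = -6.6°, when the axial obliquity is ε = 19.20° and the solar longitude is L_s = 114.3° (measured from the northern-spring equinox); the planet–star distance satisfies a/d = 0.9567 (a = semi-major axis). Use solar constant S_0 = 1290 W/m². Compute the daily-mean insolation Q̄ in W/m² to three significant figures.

Q̄ ≈ 336 W/m²

Solar declination: sin δ = sin ε · sin L_s = sin 19.20° × sin 114.3° = 0.29973, so δ = +17.441°.
cos h₀ = −tan(-6.6°) tan(+17.441°) = 0.0364, h₀ = 1.5344 rad.
Bracket: h₀ sin ϕ sin δ + cos ϕ cos δ sin h₀ = 1.5344×-0.11494×0.29973 + 0.99337×0.95402×0.99934 = -0.052862 + 0.947069 = 0.894207.
Inverse-square distance factor (a/d)² = 0.9567² = 0.915275.
Q̄ = (S_0/π) × 0.915275 × [bracket] = (1290/π) × 0.915275 × 0.894207 = 336.1 W/m².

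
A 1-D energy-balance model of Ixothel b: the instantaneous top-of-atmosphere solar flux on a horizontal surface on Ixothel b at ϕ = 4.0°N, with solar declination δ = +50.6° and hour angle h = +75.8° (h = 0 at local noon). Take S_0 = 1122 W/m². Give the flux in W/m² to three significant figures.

235 W/m²

cos θ_z = sin ϕ sin δ + cos ϕ cos δ cos h = 0.053903 + 0.155325 = 0.209228.
Flux = S_0 · cos θ_z = 1122 × 0.209228 = 234.8 W/m².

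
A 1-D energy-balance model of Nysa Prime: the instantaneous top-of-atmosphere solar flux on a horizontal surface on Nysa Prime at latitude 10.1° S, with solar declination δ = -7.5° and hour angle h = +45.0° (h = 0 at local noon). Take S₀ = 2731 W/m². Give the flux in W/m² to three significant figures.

1.95e+03 W/m²

cos θ_z = sin φ sin δ + cos φ cos δ cos h = 0.022890 + 0.690193 = 0.713083.
Flux = S₀ · cos θ_z = 2731 × 0.713083 = 1947 W/m².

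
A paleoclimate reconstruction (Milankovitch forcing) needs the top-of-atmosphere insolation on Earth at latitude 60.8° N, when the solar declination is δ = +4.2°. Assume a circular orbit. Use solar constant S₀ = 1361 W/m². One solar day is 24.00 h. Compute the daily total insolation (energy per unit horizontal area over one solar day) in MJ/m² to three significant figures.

cos H₀ = −tan(+60.8°) tan(+4.200°) = -0.1314, H₀ = 1.7026 rad.
Bracket: H₀ sin φ sin δ + cos φ cos δ sin H₀ = 1.7026×0.87292×0.07324 + 0.48786×0.99731×0.99133 = 0.108852 + 0.482329 = 0.591181.
Q̄ = (S₀/π) × [bracket] = (1361/π) × 0.591181 = 256.11 W/m².
Daily total = Q̄ × 24.00 h × 3600 s/h = 256.11 × 24.00 × 3600 / 10⁶ = 22.13 MJ/m².

22.1 MJ/m²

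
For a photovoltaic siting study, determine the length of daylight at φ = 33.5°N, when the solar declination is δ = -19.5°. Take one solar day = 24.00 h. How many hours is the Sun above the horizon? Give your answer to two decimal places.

cos H₀ = −tan φ · tan δ = −tan(+33.5°) × tan(-19.500°) = 0.2344, so H₀ = 1.3342 rad = 76.44°.
Daylight = 2H₀/(2π) × 24.00 h = (1.3342/π) × 24.00 = 10.19 h.

10.19 h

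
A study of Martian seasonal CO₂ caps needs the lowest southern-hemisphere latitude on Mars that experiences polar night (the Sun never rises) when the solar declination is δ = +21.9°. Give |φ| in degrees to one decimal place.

Polar night requires cos H₀ = −tan φ tan δ ≥ 1, i.e. tan φ tan δ ≤ −1.
The boundary is |tan φ| · |tan δ| = 1, so |φ| = 90° − |δ| = 90° − 21.9° = 68.1° in the southern hemisphere.

|φ| = 68.1°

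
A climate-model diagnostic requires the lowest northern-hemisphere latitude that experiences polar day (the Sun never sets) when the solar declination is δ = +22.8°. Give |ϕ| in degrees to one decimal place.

|ϕ| = 67.2°

Polar day requires cos h₀ = −tan ϕ tan δ ≤ −1, i.e. tan ϕ tan δ ≥ 1.
The boundary is |tan ϕ| · |tan δ| = 1, so |ϕ| = 90° − |δ| = 90° − 22.8° = 67.2° in the northern hemisphere.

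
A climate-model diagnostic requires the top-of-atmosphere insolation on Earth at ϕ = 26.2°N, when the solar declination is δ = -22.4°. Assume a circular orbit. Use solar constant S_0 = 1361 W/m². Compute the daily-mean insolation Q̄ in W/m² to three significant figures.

Q̄ ≈ 252 W/m²

cos h₀ = −tan(+26.2°) tan(-22.400°) = 0.2028, h₀ = 1.3666 rad.
Bracket: h₀ sin ϕ sin δ + cos ϕ cos δ sin h₀ = 1.3666×0.44151×-0.38107 + 0.89726×0.92455×0.97922 = -0.229925 + 0.812323 = 0.582398.
Q̄ = (S_0/π) × [bracket] = (1361/π) × 0.582398 = 252.3 W/m².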